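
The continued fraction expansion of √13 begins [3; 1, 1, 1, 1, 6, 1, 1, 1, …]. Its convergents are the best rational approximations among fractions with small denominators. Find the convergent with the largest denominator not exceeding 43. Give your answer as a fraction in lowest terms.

List convergents until the denominator exceeds the bound:
a_0 = 3: 3/1  (≤ bound)
a_1 = 1: 4/1  (≤ bound)
a_2 = 1: 7/2  (≤ bound)
a_3 = 1: 11/3  (≤ bound)
a_4 = 1: 18/5  (≤ bound)
a_5 = 6: 119/33  (≤ bound)
a_6 = 1: 137/38  (≤ bound)
a_7 = 1: 256/71  (> 43, stop)

137/38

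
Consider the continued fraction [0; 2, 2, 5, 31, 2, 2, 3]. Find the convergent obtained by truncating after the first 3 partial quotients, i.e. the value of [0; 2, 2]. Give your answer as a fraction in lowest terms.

2/5

Collapse the nested fraction from the inside out:
Start with 2.
2 + 1/(2/1) = 2 + 1/2 = 5/2
0 + 1/(5/2) = 0 + 2/5 = 2/5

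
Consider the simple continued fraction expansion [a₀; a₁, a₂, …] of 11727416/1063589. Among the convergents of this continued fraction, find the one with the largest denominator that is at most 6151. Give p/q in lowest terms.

65066/5901

List convergents until the denominator exceeds the bound:
a_0 = 11: 11/1  (≤ bound)
a_1 = 38: 419/38  (≤ bound)
a_2 = 14: 5877/533  (≤ bound)
a_3 = 11: 65066/5901  (≤ bound)
a_4 = 3: 201075/18236  (> 6151, stop)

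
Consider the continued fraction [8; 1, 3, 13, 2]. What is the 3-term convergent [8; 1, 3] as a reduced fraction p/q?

a_0 = 8: 8/1
a_1 = 1: 9/1
a_2 = 3: 35/4

35/4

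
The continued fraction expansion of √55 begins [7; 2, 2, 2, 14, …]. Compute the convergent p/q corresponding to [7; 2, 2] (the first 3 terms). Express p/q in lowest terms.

37/5

Compute successive convergents:
a_0 = 7: 7/1
a_1 = 2: 15/2
a_2 = 2: 37/5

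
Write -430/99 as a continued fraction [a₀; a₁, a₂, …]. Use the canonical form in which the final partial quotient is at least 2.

Repeatedly divide and take the remainder:
-430 ÷ 99 → quotient -5, remainder 65
99 ÷ 65 → quotient 1, remainder 34
65 ÷ 34 → quotient 1, remainder 31
34 ÷ 31 → quotient 1, remainder 3
31 ÷ 3 → quotient 10, remainder 1
3 ÷ 1 → quotient 3, remainder 0

[-5; 1, 1, 1, 10, 3]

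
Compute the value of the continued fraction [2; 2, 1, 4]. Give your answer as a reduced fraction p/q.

33/14

a_0 = 2: 2/1
a_1 = 2: 5/2
a_2 = 1: 7/3
a_3 = 4: 33/14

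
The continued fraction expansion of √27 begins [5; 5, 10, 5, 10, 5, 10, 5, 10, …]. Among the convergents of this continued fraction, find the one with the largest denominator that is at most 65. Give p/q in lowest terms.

265/51

a_0 = 5: 5/1  (≤ bound)
a_1 = 5: 26/5  (≤ bound)
a_2 = 10: 265/51  (≤ bound)
a_3 = 5: 1351/260  (> 65, stop)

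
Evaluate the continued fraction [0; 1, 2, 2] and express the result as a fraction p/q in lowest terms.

5/7

Build up convergents one term at a time:
a_0 = 0: 0/1
a_1 = 1: 1/1
a_2 = 2: 2/3
a_3 = 2: 5/7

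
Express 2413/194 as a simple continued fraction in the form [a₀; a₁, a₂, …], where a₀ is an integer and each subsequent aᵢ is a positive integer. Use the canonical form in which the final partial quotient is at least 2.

2413 = 12·194 + 85, so a_0 = 12
194 = 2·85 + 24, so a_1 = 2
85 = 3·24 + 13, so a_2 = 3
24 = 1·13 + 11, so a_3 = 1
13 = 1·11 + 2, so a_4 = 1
11 = 5·2 + 1, so a_5 = 5
2 = 2·1 + 0, so a_6 = 2

[12; 2, 3, 1, 1, 5, 2]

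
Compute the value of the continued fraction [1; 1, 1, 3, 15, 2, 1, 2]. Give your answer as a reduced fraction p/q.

1377/877

a_0 = 1: 1/1
a_1 = 1: 2/1
a_2 = 1: 3/2
a_3 = 3: 11/7
a_4 = 15: 168/107
a_5 = 2: 347/221
a_6 = 1: 515/328
a_7 = 2: 1377/877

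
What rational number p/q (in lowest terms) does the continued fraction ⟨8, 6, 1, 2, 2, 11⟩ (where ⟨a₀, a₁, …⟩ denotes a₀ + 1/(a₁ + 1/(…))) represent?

4376/537

a_0 = 8: 8/1
a_1 = 6: 49/6
a_2 = 1: 57/7
a_3 = 2: 163/20
a_4 = 2: 383/47
a_5 = 11: 4376/537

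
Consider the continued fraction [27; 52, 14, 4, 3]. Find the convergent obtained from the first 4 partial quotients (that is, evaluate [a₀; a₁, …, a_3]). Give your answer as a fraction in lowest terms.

80193/2968

Starting at the tail and folding back:
Start with 4.
14 + 1/(4/1) = 14 + 1/4 = 57/4
52 + 1/(57/4) = 52 + 4/57 = 2968/57
27 + 1/(2968/57) = 27 + 57/2968 = 80193/2968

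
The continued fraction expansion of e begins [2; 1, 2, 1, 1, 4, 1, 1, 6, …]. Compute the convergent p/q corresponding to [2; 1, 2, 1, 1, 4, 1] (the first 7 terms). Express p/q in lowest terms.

Start with 1.
4 + 1/(1/1) = 4 + 1/1 = 5/1
1 + 1/(5/1) = 1 + 1/5 = 6/5
1 + 1/(6/5) = 1 + 5/6 = 11/6
2 + 1/(11/6) = 2 + 6/11 = 28/11
1 + 1/(28/11) = 1 + 11/28 = 39/28
2 + 1/(39/28) = 2 + 28/39 = 106/39

106/39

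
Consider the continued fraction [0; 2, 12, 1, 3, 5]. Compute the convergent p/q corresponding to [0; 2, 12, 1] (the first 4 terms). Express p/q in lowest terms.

13/27

Start with 1.
12 + 1/(1/1) = 12 + 1/1 = 13/1
2 + 1/(13/1) = 2 + 1/13 = 27/13
0 + 1/(27/13) = 0 + 13/27 = 13/27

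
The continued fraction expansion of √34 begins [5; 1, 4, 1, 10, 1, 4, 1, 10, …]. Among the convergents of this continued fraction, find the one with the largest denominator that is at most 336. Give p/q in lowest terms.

List convergents until the denominator exceeds the bound:
a_0 = 5: 5/1  (≤ bound)
a_1 = 1: 6/1  (≤ bound)
a_2 = 4: 29/5  (≤ bound)
a_3 = 1: 35/6  (≤ bound)
a_4 = 10: 379/65  (≤ bound)
a_5 = 1: 414/71  (≤ bound)
a_6 = 4: 2035/349  (> 336, stop)

414/71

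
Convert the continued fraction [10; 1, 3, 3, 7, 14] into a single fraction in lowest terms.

14462/1343

Starting at the tail and folding back:
Start with 14.
7 + 1/(14/1) = 7 + 1/14 = 99/14
3 + 1/(99/14) = 3 + 14/99 = 311/99
3 + 1/(311/99) = 3 + 99/311 = 1032/311
1 + 1/(1032/311) = 1 + 311/1032 = 1343/1032
10 + 1/(1343/1032) = 10 + 1032/1343 = 14462/1343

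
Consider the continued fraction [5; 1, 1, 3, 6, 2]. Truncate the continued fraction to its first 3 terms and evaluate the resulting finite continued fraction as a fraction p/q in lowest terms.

11/2

a_0 = 5: 5/1
a_1 = 1: 6/1
a_2 = 1: 11/2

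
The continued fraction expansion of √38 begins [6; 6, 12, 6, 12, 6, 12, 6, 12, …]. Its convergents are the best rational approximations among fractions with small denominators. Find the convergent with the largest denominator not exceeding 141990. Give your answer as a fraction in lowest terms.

a_0 = 6: 6/1  (≤ bound)
a_1 = 6: 37/6  (≤ bound)
a_2 = 12: 450/73  (≤ bound)
a_3 = 6: 2737/444  (≤ bound)
a_4 = 12: 33294/5401  (≤ bound)
a_5 = 6: 202501/32850  (≤ bound)
a_6 = 12: 2463306/399601  (> 141990, stop)

202501/32850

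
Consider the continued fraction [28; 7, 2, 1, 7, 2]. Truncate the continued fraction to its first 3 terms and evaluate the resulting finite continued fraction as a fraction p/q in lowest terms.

422/15

Compute successive convergents:
a_0 = 28: 28/1
a_1 = 7: 197/7
a_2 = 2: 422/15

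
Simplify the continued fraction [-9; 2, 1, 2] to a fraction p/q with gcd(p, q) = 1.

Collapse the nested fraction from the inside out:
Start with 2.
1 + 1/(2/1) = 1 + 1/2 = 3/2
2 + 1/(3/2) = 2 + 2/3 = 8/3
-9 + 1/(8/3) = -9 + 3/8 = -69/8

-69/8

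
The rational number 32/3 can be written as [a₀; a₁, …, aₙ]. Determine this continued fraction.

32 = 10·3 + 2, so a_0 = 10
3 = 1·2 + 1, so a_1 = 1
2 = 2·1 + 0, so a_2 = 2

[10; 1, 2]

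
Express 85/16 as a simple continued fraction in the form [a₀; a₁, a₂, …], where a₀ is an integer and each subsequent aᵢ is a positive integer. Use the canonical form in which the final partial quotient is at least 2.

Repeatedly divide and take the remainder:
85 ÷ 16 → quotient 5, remainder 5
16 ÷ 5 → quotient 3, remainder 1
5 ÷ 1 → quotient 5, remainder 0

[5; 3, 5]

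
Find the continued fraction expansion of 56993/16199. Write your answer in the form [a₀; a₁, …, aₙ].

Apply division with remainder until the remainder is 0:
56993 ÷ 16199 → quotient 3, remainder 8396
16199 ÷ 8396 → quotient 1, remainder 7803
8396 ÷ 7803 → quotient 1, remainder 593
7803 ÷ 593 → quotient 13, remainder 94
593 ÷ 94 → quotient 6, remainder 29
94 ÷ 29 → quotient 3, remainder 7
29 ÷ 7 → quotient 4, remainder 1
7 ÷ 1 → quotient 7, remainder 0

[3; 1, 1, 13, 6, 3, 4, 7]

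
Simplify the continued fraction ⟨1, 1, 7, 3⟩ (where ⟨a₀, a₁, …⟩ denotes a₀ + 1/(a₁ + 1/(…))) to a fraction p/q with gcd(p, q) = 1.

47/25

a_0 = 1: 1/1
a_1 = 1: 2/1
a_2 = 7: 15/8
a_3 = 3: 47/25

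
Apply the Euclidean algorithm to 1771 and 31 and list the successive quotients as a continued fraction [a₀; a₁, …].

⌊1771/31⌋ = 57, remainder 4
⌊31/4⌋ = 7, remainder 3
⌊4/3⌋ = 1, remainder 1
⌊3/1⌋ = 3, remainder 0

[57; 7, 1, 3]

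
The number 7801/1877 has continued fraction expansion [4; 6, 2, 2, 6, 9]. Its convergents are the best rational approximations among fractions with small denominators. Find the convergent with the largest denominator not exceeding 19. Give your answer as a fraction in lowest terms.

54/13

a_0 = 4: 4/1  (≤ bound)
a_1 = 6: 25/6  (≤ bound)
a_2 = 2: 54/13  (≤ bound)
a_3 = 2: 133/32  (> 19, stop)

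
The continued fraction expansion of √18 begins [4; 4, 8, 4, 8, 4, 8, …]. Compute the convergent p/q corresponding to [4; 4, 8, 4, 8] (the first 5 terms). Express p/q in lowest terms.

4756/1121

Start with 8.
4 + 1/(8/1) = 4 + 1/8 = 33/8
8 + 1/(33/8) = 8 + 8/33 = 272/33
4 + 1/(272/33) = 4 + 33/272 = 1121/272
4 + 1/(1121/272) = 4 + 272/1121 = 4756/1121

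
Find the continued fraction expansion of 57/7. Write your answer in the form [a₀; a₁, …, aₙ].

[8; 7]

57 ÷ 7 → quotient 8, remainder 1
7 ÷ 1 → quotient 7, remainder 0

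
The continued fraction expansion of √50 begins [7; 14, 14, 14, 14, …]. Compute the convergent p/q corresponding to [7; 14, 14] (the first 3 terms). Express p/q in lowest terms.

Build up convergents one term at a time:
a_0 = 7: 7/1
a_1 = 14: 99/14
a_2 = 14: 1393/197

1393/197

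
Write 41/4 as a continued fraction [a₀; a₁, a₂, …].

⌊41/4⌋ = 10, remainder 1
⌊4/1⌋ = 4, remainder 0

[10; 4]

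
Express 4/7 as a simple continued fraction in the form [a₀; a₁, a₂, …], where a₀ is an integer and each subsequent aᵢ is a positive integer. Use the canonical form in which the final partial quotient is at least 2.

[0; 1, 1, 3]

4 = 0·7 + 4, so a_0 = 0
7 = 1·4 + 3, so a_1 = 1
4 = 1·3 + 1, so a_2 = 1
3 = 3·1 + 0, so a_3 = 3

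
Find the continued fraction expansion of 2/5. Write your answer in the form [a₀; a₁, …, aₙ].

[0; 2, 2]

⌊2/5⌋ = 0, remainder 2
⌊5/2⌋ = 2, remainder 1
⌊2/1⌋ = 2, remainder 0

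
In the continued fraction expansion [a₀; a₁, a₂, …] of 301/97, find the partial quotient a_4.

3

Run the Euclidean algorithm, recording each quotient:
301 ÷ 97 → quotient 3, remainder 10
97 ÷ 10 → quotient 9, remainder 7
10 ÷ 7 → quotient 1, remainder 3
7 ÷ 3 → quotient 2, remainder 1
3 ÷ 1 → quotient 3, remainder 0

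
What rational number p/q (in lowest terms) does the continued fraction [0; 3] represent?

Start with 3.
0 + 1/(3/1) = 0 + 1/3 = 1/3

1/3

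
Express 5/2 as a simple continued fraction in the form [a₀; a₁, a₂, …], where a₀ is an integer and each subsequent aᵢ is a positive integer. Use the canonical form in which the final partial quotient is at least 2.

5 = 2·2 + 1, so a_0 = 2
2 = 2·1 + 0, so a_1 = 2

[2; 2]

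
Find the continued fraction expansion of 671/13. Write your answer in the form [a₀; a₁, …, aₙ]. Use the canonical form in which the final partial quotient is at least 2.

[51; 1, 1, 1, 1, 2]

Apply division with remainder until the remainder is 0:
671 ÷ 13 → quotient 51, remainder 8
13 ÷ 8 → quotient 1, remainder 5
8 ÷ 5 → quotient 1, remainder 3
5 ÷ 3 → quotient 1, remainder 2
3 ÷ 2 → quotient 1, remainder 1
2 ÷ 1 → quotient 2, remainder 0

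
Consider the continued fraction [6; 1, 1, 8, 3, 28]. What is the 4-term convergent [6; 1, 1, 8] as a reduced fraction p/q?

Compute successive convergents:
a_0 = 6: 6/1
a_1 = 1: 7/1
a_2 = 1: 13/2
a_3 = 8: 111/17

111/17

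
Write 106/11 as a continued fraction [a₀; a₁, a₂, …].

106 = 9·11 + 7, so a_0 = 9
11 = 1·7 + 4, so a_1 = 1
7 = 1·4 + 3, so a_2 = 1
4 = 1·3 + 1, so a_3 = 1
3 = 3·1 + 0, so a_4 = 3

[9; 1, 1, 1, 3]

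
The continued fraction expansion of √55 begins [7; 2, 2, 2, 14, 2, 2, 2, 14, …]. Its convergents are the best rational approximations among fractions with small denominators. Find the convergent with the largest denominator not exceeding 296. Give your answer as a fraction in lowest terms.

List convergents until the denominator exceeds the bound:
a_0 = 7: 7/1  (≤ bound)
a_1 = 2: 15/2  (≤ bound)
a_2 = 2: 37/5  (≤ bound)
a_3 = 2: 89/12  (≤ bound)
a_4 = 14: 1283/173  (≤ bound)
a_5 = 2: 2655/358  (> 296, stop)

1283/173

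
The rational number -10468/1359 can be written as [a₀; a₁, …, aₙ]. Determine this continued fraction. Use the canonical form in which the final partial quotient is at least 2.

[-8; 3, 2, 1, 2, 1, 36]

⌊-10468/1359⌋ = -8, remainder 404
⌊1359/404⌋ = 3, remainder 147
⌊404/147⌋ = 2, remainder 110
⌊147/110⌋ = 1, remainder 37
⌊110/37⌋ = 2, remainder 36
⌊37/36⌋ = 1, remainder 1
⌊36/1⌋ = 36, remainder 0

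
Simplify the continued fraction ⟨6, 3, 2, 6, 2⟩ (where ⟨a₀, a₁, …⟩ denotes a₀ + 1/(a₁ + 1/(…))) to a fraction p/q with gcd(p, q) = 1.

610/97

Use the convergent recurrence hₖ = aₖ·hₖ₋₁ + hₖ₋₂ (and likewise for the denominators kₖ):
a_0 = 6: 6/1
a_1 = 3: 19/3
a_2 = 2: 44/7
a_3 = 6: 283/45
a_4 = 2: 610/97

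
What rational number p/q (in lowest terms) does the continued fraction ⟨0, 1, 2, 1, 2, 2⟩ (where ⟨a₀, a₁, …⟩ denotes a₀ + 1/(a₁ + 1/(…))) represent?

a_0 = 0: 0/1
a_1 = 1: 1/1
a_2 = 2: 2/3
a_3 = 1: 3/4
a_4 = 2: 8/11
a_5 = 2: 19/26

19/26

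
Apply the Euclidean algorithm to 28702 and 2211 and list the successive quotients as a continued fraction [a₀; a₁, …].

28702 = 12·2211 + 2170, so a_0 = 12
2211 = 1·2170 + 41, so a_1 = 1
2170 = 52·41 + 38, so a_2 = 52
41 = 1·38 + 3, so a_3 = 1
38 = 12·3 + 2, so a_4 = 12
3 = 1·2 + 1, so a_5 = 1
2 = 2·1 + 0, so a_6 = 2

[12; 1, 52, 1, 12, 1, 2]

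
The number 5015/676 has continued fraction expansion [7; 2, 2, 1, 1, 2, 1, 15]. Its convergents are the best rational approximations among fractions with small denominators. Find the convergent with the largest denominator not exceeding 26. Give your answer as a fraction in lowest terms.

List convergents until the denominator exceeds the bound:
a_0 = 7: 7/1  (≤ bound)
a_1 = 2: 15/2  (≤ bound)
a_2 = 2: 37/5  (≤ bound)
a_3 = 1: 52/7  (≤ bound)
a_4 = 1: 89/12  (≤ bound)
a_5 = 2: 230/31  (> 26, stop)

89/12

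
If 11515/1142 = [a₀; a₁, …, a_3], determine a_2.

47

11515 = 10·1142 + 95, so a_0 = 10
1142 = 12·95 + 2, so a_1 = 12
95 = 47·2 + 1, so a_2 = 47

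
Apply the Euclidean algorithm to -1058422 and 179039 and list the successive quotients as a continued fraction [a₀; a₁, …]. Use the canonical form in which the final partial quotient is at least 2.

-1058422 = -6·179039 + 15812, so a_0 = -6
179039 = 11·15812 + 5107, so a_1 = 11
15812 = 3·5107 + 491, so a_2 = 3
5107 = 10·491 + 197, so a_3 = 10
491 = 2·197 + 97, so a_4 = 2
197 = 2·97 + 3, so a_5 = 2
97 = 32·3 + 1, so a_6 = 32
3 = 3·1 + 0, so a_7 = 3

[-6; 11, 3, 10, 2, 2, 32, 3]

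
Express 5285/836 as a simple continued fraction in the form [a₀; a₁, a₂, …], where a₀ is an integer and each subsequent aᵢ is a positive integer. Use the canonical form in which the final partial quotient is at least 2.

Run the Euclidean algorithm, recording each quotient:
⌊5285/836⌋ = 6, remainder 269
⌊836/269⌋ = 3, remainder 29
⌊269/29⌋ = 9, remainder 8
⌊29/8⌋ = 3, remainder 5
⌊8/5⌋ = 1, remainder 3
⌊5/3⌋ = 1, remainder 2
⌊3/2⌋ = 1, remainder 1
⌊2/1⌋ = 2, remainder 0

[6; 3, 9, 3, 1, 1, 1, 2]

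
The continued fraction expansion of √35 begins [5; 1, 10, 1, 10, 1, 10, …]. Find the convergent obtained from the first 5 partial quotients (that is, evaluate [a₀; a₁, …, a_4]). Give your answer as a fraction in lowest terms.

775/131

a_0 = 5: 5/1
a_1 = 1: 6/1
a_2 = 10: 65/11
a_3 = 1: 71/12
a_4 = 10: 775/131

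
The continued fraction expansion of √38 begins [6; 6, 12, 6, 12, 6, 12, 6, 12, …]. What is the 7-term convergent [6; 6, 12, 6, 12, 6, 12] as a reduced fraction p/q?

2463306/399601

Start with 12.
6 + 1/(12/1) = 6 + 1/12 = 73/12
12 + 1/(73/12) = 12 + 12/73 = 888/73
6 + 1/(888/73) = 6 + 73/888 = 5401/888
12 + 1/(5401/888) = 12 + 888/5401 = 65700/5401
6 + 1/(65700/5401) = 6 + 5401/65700 = 399601/65700
6 + 1/(399601/65700) = 6 + 65700/399601 = 2463306/399601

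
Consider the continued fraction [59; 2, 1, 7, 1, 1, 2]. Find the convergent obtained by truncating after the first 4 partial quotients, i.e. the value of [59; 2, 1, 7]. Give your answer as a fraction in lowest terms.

1365/23

a_0 = 59: 59/1
a_1 = 2: 119/2
a_2 = 1: 178/3
a_3 = 7: 1365/23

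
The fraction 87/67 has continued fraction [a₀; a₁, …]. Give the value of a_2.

2

Run the Euclidean algorithm, recording each quotient:
87 = 1·67 + 20, so a_0 = 1
67 = 3·20 + 7, so a_1 = 3
20 = 2·7 + 6, so a_2 = 2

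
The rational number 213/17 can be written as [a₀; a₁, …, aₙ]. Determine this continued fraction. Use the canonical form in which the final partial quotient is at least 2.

213 ÷ 17 → quotient 12, remainder 9
17 ÷ 9 → quotient 1, remainder 8
9 ÷ 8 → quotient 1, remainder 1
8 ÷ 1 → quotient 8, remainder 0

[12; 1, 1, 8]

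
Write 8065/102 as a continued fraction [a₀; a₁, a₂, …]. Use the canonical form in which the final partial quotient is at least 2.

Apply division with remainder until the remainder is 0:
8065 = 79·102 + 7, so a_0 = 79
102 = 14·7 + 4, so a_1 = 14
7 = 1·4 + 3, so a_2 = 1
4 = 1·3 + 1, so a_3 = 1
3 = 3·1 + 0, so a_4 = 3

[79; 14, 1, 1, 3]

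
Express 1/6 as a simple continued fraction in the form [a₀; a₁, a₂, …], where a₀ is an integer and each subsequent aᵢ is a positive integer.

[0; 6]

1 ÷ 6 → quotient 0, remainder 1
6 ÷ 1 → quotient 6, remainder 0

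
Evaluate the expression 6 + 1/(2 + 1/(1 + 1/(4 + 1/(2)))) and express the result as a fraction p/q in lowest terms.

197/31

Start with 2.
4 + 1/(2/1) = 4 + 1/2 = 9/2
1 + 1/(9/2) = 1 + 2/9 = 11/9
2 + 1/(11/9) = 2 + 9/11 = 31/11
6 + 1/(31/11) = 6 + 11/31 = 197/31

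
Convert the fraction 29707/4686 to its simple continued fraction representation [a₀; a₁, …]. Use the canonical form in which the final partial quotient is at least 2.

[6; 2, 1, 17, 3, 2, 12]

Apply division with remainder until the remainder is 0:
29707 = 6·4686 + 1591, so a_0 = 6
4686 = 2·1591 + 1504, so a_1 = 2
1591 = 1·1504 + 87, so a_2 = 1
1504 = 17·87 + 25, so a_3 = 17
87 = 3·25 + 12, so a_4 = 3
25 = 2·12 + 1, so a_5 = 2
12 = 12·1 + 0, so a_6 = 12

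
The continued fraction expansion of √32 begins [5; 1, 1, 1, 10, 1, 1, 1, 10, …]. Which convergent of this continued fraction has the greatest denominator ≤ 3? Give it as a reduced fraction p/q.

17/3

List convergents until the denominator exceeds the bound:
a_0 = 5: 5/1  (≤ bound)
a_1 = 1: 6/1  (≤ bound)
a_2 = 1: 11/2  (≤ bound)
a_3 = 1: 17/3  (≤ bound)
a_4 = 10: 181/32  (> 3, stop)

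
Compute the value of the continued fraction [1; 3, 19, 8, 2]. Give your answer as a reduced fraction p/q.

1317/992

a_0 = 1: 1/1
a_1 = 3: 4/3
a_2 = 19: 77/58
a_3 = 8: 620/467
a_4 = 2: 1317/992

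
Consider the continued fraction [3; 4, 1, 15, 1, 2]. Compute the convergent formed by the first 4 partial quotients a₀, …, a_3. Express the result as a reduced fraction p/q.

253/79

a_0 = 3: 3/1
a_1 = 4: 13/4
a_2 = 1: 16/5
a_3 = 15: 253/79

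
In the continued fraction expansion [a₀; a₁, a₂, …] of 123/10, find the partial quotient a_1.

Run the Euclidean algorithm, recording each quotient:
123 = 12·10 + 3, so a_0 = 12
10 = 3·3 + 1, so a_1 = 3

3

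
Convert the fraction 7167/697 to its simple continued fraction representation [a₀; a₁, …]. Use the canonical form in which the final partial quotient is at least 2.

[10; 3, 1, 1, 6, 15]

7167 = 10·697 + 197, so a_0 = 10
697 = 3·197 + 106, so a_1 = 3
197 = 1·106 + 91, so a_2 = 1
106 = 1·91 + 15, so a_3 = 1
91 = 6·15 + 1, so a_4 = 6
15 = 15·1 + 0, so a_5 = 15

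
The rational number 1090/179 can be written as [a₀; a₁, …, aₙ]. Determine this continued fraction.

[6; 11, 5, 3]

1090 ÷ 179 → quotient 6, remainder 16
179 ÷ 16 → quotient 11, remainder 3
16 ÷ 3 → quotient 5, remainder 1
3 ÷ 1 → quotient 3, remainder 0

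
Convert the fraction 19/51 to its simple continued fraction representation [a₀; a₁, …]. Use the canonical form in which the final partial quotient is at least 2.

19 = 0·51 + 19, so a_0 = 0
51 = 2·19 + 13, so a_1 = 2
19 = 1·13 + 6, so a_2 = 1
13 = 2·6 + 1, so a_3 = 2
6 = 6·1 + 0, so a_4 = 6

[0; 2, 1, 2, 6]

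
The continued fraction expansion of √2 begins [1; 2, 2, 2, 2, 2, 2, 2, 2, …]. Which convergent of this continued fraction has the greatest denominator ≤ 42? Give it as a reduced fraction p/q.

a_0 = 1: 1/1  (≤ bound)
a_1 = 2: 3/2  (≤ bound)
a_2 = 2: 7/5  (≤ bound)
a_3 = 2: 17/12  (≤ bound)
a_4 = 2: 41/29  (≤ bound)
a_5 = 2: 99/70  (> 42, stop)

41/29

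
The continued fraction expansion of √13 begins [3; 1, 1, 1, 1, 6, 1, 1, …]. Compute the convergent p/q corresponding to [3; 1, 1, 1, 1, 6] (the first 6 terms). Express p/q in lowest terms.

119/33

a_0 = 3: 3/1
a_1 = 1: 4/1
a_2 = 1: 7/2
a_3 = 1: 11/3
a_4 = 1: 18/5
a_5 = 6: 119/33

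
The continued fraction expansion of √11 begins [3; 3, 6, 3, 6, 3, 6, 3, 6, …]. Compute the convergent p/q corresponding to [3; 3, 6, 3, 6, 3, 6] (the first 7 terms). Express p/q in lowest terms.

25077/7561

Starting at the tail and folding back:
Start with 6.
3 + 1/(6/1) = 3 + 1/6 = 19/6
6 + 1/(19/6) = 6 + 6/19 = 120/19
3 + 1/(120/19) = 3 + 19/120 = 379/120
6 + 1/(379/120) = 6 + 120/379 = 2394/379
3 + 1/(2394/379) = 3 + 379/2394 = 7561/2394
3 + 1/(7561/2394) = 3 + 2394/7561 = 25077/7561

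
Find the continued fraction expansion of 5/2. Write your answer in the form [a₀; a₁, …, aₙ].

Run the Euclidean algorithm, recording each quotient:
⌊5/2⌋ = 2, remainder 1
⌊2/1⌋ = 2, remainder 0

[2; 2]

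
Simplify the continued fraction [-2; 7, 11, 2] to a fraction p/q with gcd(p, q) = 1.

-303/163

Start with 2.
11 + 1/(2/1) = 11 + 1/2 = 23/2
7 + 1/(23/2) = 7 + 2/23 = 163/23
-2 + 1/(163/23) = -2 + 23/163 = -303/163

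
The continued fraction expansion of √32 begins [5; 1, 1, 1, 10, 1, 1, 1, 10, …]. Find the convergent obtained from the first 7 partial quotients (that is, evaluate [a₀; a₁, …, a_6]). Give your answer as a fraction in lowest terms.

379/67

Build up convergents one term at a time:
a_0 = 5: 5/1
a_1 = 1: 6/1
a_2 = 1: 11/2
a_3 = 1: 17/3
a_4 = 10: 181/32
a_5 = 1: 198/35
a_6 = 1: 379/67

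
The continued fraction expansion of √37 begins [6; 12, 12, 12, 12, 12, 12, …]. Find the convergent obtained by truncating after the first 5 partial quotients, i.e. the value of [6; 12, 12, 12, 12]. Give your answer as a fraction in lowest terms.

128766/21169

Start with 12.
12 + 1/(12/1) = 12 + 1/12 = 145/12
12 + 1/(145/12) = 12 + 12/145 = 1752/145
12 + 1/(1752/145) = 12 + 145/1752 = 21169/1752
6 + 1/(21169/1752) = 6 + 1752/21169 = 128766/21169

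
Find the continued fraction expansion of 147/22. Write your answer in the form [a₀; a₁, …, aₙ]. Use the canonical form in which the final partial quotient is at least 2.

[6; 1, 2, 7]

⌊147/22⌋ = 6, remainder 15
⌊22/15⌋ = 1, remainder 7
⌊15/7⌋ = 2, remainder 1
⌊7/1⌋ = 7, remainder 0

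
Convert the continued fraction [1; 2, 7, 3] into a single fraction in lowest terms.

Compute successive convergents:
a_0 = 1: 1/1
a_1 = 2: 3/2
a_2 = 7: 22/15
a_3 = 3: 69/47

69/47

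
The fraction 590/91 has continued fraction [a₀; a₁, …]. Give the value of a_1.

2

590 ÷ 91 → quotient 6, remainder 44
91 ÷ 44 → quotient 2, remainder 3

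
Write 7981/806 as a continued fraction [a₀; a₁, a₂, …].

7981 = 9·806 + 727, so a_0 = 9
806 = 1·727 + 79, so a_1 = 1
727 = 9·79 + 16, so a_2 = 9
79 = 4·16 + 15, so a_3 = 4
16 = 1·15 + 1, so a_4 = 1
15 = 15·1 + 0, so a_5 = 15

[9; 1, 9, 4, 1, 15]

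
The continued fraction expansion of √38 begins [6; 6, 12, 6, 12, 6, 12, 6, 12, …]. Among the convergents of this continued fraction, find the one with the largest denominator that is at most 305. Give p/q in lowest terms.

List convergents until the denominator exceeds the bound:
a_0 = 6: 6/1  (≤ bound)
a_1 = 6: 37/6  (≤ bound)
a_2 = 12: 450/73  (≤ bound)
a_3 = 6: 2737/444  (> 305, stop)

450/73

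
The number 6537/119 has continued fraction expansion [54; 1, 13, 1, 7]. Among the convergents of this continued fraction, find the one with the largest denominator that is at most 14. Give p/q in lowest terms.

769/14

a_0 = 54: 54/1  (≤ bound)
a_1 = 1: 55/1  (≤ bound)
a_2 = 13: 769/14  (≤ bound)
a_3 = 1: 824/15  (> 14, stop)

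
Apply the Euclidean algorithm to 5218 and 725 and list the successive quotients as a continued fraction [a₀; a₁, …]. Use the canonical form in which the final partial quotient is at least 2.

⌊5218/725⌋ = 7, remainder 143
⌊725/143⌋ = 5, remainder 10
⌊143/10⌋ = 14, remainder 3
⌊10/3⌋ = 3, remainder 1
⌊3/1⌋ = 3, remainder 0

[7; 5, 14, 3, 3]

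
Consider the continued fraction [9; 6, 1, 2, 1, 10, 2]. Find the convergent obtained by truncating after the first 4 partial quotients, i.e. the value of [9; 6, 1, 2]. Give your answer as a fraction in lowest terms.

183/20

Use the convergent recurrence hₖ = aₖ·hₖ₋₁ + hₖ₋₂ (and likewise for the denominators kₖ):
a_0 = 9: 9/1
a_1 = 6: 55/6
a_2 = 1: 64/7
a_3 = 2: 183/20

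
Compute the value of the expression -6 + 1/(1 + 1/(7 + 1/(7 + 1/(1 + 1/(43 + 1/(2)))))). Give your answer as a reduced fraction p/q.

-29555/5769

Start with 2.
43 + 1/(2/1) = 43 + 1/2 = 87/2
1 + 1/(87/2) = 1 + 2/87 = 89/87
7 + 1/(89/87) = 7 + 87/89 = 710/89
7 + 1/(710/89) = 7 + 89/710 = 5059/710
1 + 1/(5059/710) = 1 + 710/5059 = 5769/5059
-6 + 1/(5769/5059) = -6 + 5059/5769 = -29555/5769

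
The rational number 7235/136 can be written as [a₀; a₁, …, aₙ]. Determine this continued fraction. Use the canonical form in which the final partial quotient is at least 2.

[53; 5, 27]

⌊7235/136⌋ = 53, remainder 27
⌊136/27⌋ = 5, remainder 1
⌊27/1⌋ = 27, remainder 0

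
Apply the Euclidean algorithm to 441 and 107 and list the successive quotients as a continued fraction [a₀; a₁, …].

[4; 8, 4, 3]

Run the Euclidean algorithm, recording each quotient:
441 = 4·107 + 13, so a_0 = 4
107 = 8·13 + 3, so a_1 = 8
13 = 4·3 + 1, so a_2 = 4
3 = 3·1 + 0, so a_3 = 3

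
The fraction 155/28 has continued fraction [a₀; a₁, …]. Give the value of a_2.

1

⌊155/28⌋ = 5, remainder 15
⌊28/15⌋ = 1, remainder 13
⌊15/13⌋ = 1, remainder 2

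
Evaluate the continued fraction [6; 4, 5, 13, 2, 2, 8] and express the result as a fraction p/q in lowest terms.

a_0 = 6: 6/1
a_1 = 4: 25/4
a_2 = 5: 131/21
a_3 = 13: 1728/277
a_4 = 2: 3587/575
a_5 = 2: 8902/1427
a_6 = 8: 74803/11991

74803/11991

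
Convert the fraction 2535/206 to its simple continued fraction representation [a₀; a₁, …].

[12; 3, 3, 1, 2, 2, 2]

⌊2535/206⌋ = 12, remainder 63
⌊206/63⌋ = 3, remainder 17
⌊63/17⌋ = 3, remainder 12
⌊17/12⌋ = 1, remainder 5
⌊12/5⌋ = 2, remainder 2
⌊5/2⌋ = 2, remainder 1
⌊2/1⌋ = 2, remainder 0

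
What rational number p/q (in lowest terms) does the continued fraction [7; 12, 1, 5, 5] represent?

Work from the innermost term outward:
Start with 5.
5 + 1/(5/1) = 5 + 1/5 = 26/5
1 + 1/(26/5) = 1 + 5/26 = 31/26
12 + 1/(31/26) = 12 + 26/31 = 398/31
7 + 1/(398/31) = 7 + 31/398 = 2817/398

2817/398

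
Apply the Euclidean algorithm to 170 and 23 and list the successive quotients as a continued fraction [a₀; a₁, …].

Apply division with remainder until the remainder is 0:
⌊170/23⌋ = 7, remainder 9
⌊23/9⌋ = 2, remainder 5
⌊9/5⌋ = 1, remainder 4
⌊5/4⌋ = 1, remainder 1
⌊4/1⌋ = 4, remainder 0

[7; 2, 1, 1, 4]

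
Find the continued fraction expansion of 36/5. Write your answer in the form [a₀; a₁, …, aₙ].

Run the Euclidean algorithm, recording each quotient:
36 = 7·5 + 1, so a_0 = 7
5 = 5·1 + 0, so a_1 = 5

[7; 5]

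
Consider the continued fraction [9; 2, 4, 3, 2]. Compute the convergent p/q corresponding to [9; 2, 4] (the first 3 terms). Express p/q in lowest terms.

85/9

Start with 4.
2 + 1/(4/1) = 2 + 1/4 = 9/4
9 + 1/(9/4) = 9 + 4/9 = 85/9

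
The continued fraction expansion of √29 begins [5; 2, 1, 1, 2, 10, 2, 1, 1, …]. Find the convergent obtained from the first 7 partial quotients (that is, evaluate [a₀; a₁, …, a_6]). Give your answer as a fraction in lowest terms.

Work from the innermost term outward:
Start with 2.
10 + 1/(2/1) = 10 + 1/2 = 21/2
2 + 1/(21/2) = 2 + 2/21 = 44/21
1 + 1/(44/21) = 1 + 21/44 = 65/44
1 + 1/(65/44) = 1 + 44/65 = 109/65
2 + 1/(109/65) = 2 + 65/109 = 283/109
5 + 1/(283/109) = 5 + 109/283 = 1524/283

1524/283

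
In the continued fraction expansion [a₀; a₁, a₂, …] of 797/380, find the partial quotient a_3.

1

Repeatedly divide and take the remainder:
797 = 2·380 + 37, so a_0 = 2
380 = 10·37 + 10, so a_1 = 10
37 = 3·10 + 7, so a_2 = 3
10 = 1·7 + 3, so a_3 = 1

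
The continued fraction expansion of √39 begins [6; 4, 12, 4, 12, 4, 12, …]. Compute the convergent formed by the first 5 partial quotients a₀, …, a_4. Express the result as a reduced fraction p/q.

Use the convergent recurrence hₖ = aₖ·hₖ₋₁ + hₖ₋₂ (and likewise for the denominators kₖ):
a_0 = 6: 6/1
a_1 = 4: 25/4
a_2 = 12: 306/49
a_3 = 4: 1249/200
a_4 = 12: 15294/2449

15294/2449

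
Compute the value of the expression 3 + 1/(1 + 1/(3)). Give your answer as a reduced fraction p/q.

Start with 3.
1 + 1/(3/1) = 1 + 1/3 = 4/3
3 + 1/(4/3) = 3 + 3/4 = 15/4

15/4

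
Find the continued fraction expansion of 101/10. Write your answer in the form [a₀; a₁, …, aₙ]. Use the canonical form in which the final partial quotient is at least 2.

101 = 10·10 + 1, so a_0 = 10
10 = 10·1 + 0, so a_1 = 10

[10; 10]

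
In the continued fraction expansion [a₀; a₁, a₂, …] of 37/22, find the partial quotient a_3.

7

⌊37/22⌋ = 1, remainder 15
⌊22/15⌋ = 1, remainder 7
⌊15/7⌋ = 2, remainder 1
⌊7/1⌋ = 7, remainder 0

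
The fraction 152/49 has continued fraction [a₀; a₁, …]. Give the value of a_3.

4

152 ÷ 49 → quotient 3, remainder 5
49 ÷ 5 → quotient 9, remainder 4
5 ÷ 4 → quotient 1, remainder 1
4 ÷ 1 → quotient 4, remainder 0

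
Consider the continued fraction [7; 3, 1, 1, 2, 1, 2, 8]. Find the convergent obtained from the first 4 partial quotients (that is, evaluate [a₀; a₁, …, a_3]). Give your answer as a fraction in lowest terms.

51/7

Start with 1.
1 + 1/(1/1) = 1 + 1/1 = 2/1
3 + 1/(2/1) = 3 + 1/2 = 7/2
7 + 1/(7/2) = 7 + 2/7 = 51/7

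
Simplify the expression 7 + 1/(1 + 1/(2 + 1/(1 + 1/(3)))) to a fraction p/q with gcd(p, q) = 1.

116/15

a_0 = 7: 7/1
a_1 = 1: 8/1
a_2 = 2: 23/3
a_3 = 1: 31/4
a_4 = 3: 116/15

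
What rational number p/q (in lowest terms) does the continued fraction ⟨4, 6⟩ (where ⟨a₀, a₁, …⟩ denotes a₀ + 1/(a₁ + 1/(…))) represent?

25/6

a_0 = 4: 4/1
a_1 = 6: 25/6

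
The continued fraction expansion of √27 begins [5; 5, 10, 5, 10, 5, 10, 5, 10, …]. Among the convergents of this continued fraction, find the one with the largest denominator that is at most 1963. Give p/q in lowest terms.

a_0 = 5: 5/1  (≤ bound)
a_1 = 5: 26/5  (≤ bound)
a_2 = 10: 265/51  (≤ bound)
a_3 = 5: 1351/260  (≤ bound)
a_4 = 10: 13775/2651  (> 1963, stop)

1351/260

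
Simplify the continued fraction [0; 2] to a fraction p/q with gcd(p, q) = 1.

1/2

Start with 2.
0 + 1/(2/1) = 0 + 1/2 = 1/2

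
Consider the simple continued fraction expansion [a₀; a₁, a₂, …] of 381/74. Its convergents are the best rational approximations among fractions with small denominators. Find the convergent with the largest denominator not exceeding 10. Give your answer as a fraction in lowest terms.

36/7

List convergents until the denominator exceeds the bound:
a_0 = 5: 5/1  (≤ bound)
a_1 = 6: 31/6  (≤ bound)
a_2 = 1: 36/7  (≤ bound)
a_3 = 2: 103/20  (> 10, stop)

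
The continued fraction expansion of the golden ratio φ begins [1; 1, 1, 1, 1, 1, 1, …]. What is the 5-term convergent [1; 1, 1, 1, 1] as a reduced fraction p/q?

Compute successive convergents:
a_0 = 1: 1/1
a_1 = 1: 2/1
a_2 = 1: 3/2
a_3 = 1: 5/3
a_4 = 1: 8/5

8/5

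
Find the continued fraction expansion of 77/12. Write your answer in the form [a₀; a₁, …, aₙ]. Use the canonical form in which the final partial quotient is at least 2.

77 = 6·12 + 5, so a_0 = 6
12 = 2·5 + 2, so a_1 = 2
5 = 2·2 + 1, so a_2 = 2
2 = 2·1 + 0, so a_3 = 2

[6; 2, 2, 2]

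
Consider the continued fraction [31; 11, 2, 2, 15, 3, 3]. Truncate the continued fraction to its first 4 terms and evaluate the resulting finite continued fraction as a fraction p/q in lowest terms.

a_0 = 31: 31/1
a_1 = 11: 342/11
a_2 = 2: 715/23
a_3 = 2: 1772/57

1772/57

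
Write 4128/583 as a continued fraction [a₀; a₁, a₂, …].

[7; 12, 2, 2, 9]

4128 ÷ 583 → quotient 7, remainder 47
583 ÷ 47 → quotient 12, remainder 19
47 ÷ 19 → quotient 2, remainder 9
19 ÷ 9 → quotient 2, remainder 1
9 ÷ 1 → quotient 9, remainder 0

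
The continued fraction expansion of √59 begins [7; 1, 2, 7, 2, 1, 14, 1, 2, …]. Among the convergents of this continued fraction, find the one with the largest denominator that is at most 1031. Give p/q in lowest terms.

7781/1013

a_0 = 7: 7/1  (≤ bound)
a_1 = 1: 8/1  (≤ bound)
a_2 = 2: 23/3  (≤ bound)
a_3 = 7: 169/22  (≤ bound)
a_4 = 2: 361/47  (≤ bound)
a_5 = 1: 530/69  (≤ bound)
a_6 = 14: 7781/1013  (≤ bound)
a_7 = 1: 8311/1082  (> 1031, stop)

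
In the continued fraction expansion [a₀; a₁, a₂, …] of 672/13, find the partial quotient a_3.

⌊672/13⌋ = 51, remainder 9
⌊13/9⌋ = 1, remainder 4
⌊9/4⌋ = 2, remainder 1
⌊4/1⌋ = 4, remainder 0

4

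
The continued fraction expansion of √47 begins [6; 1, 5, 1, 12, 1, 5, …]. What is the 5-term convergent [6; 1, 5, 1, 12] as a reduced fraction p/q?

617/90

Use the convergent recurrence hₖ = aₖ·hₖ₋₁ + hₖ₋₂ (and likewise for the denominators kₖ):
a_0 = 6: 6/1
a_1 = 1: 7/1
a_2 = 5: 41/6
a_3 = 1: 48/7
a_4 = 12: 617/90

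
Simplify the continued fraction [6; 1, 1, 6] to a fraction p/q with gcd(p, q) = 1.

85/13

Collapse the nested fraction from the inside out:
Start with 6.
1 + 1/(6/1) = 1 + 1/6 = 7/6
1 + 1/(7/6) = 1 + 6/7 = 13/7
6 + 1/(13/7) = 6 + 7/13 = 85/13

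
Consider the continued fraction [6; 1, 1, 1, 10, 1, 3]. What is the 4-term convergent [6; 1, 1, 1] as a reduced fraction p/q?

20/3

a_0 = 6: 6/1
a_1 = 1: 7/1
a_2 = 1: 13/2
a_3 = 1: 20/3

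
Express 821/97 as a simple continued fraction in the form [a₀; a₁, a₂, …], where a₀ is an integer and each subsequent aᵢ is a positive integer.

⌊821/97⌋ = 8, remainder 45
⌊97/45⌋ = 2, remainder 7
⌊45/7⌋ = 6, remainder 3
⌊7/3⌋ = 2, remainder 1
⌊3/1⌋ = 3, remainder 0

[8; 2, 6, 2, 3]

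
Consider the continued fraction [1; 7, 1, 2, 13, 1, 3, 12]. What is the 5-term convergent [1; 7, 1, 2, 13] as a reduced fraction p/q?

347/307

Collapse the nested fraction from the inside out:
Start with 13.
2 + 1/(13/1) = 2 + 1/13 = 27/13
1 + 1/(27/13) = 1 + 13/27 = 40/27
7 + 1/(40/27) = 7 + 27/40 = 307/40
1 + 1/(307/40) = 1 + 40/307 = 347/307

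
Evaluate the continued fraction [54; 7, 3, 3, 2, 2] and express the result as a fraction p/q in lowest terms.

22142/409

a_0 = 54: 54/1
a_1 = 7: 379/7
a_2 = 3: 1191/22
a_3 = 3: 3952/73
a_4 = 2: 9095/168
a_5 = 2: 22142/409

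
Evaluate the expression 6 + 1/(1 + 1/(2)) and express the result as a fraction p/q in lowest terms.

Collapse the nested fraction from the inside out:
Start with 2.
1 + 1/(2/1) = 1 + 1/2 = 3/2
6 + 1/(3/2) = 6 + 2/3 = 20/3

20/3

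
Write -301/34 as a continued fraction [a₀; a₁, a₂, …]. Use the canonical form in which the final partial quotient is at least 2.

⌊-301/34⌋ = -9, remainder 5
⌊34/5⌋ = 6, remainder 4
⌊5/4⌋ = 1, remainder 1
⌊4/1⌋ = 4, remainder 0

[-9; 6, 1, 4]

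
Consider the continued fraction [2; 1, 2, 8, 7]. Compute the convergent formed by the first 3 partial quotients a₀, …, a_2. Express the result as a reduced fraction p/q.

8/3

Start with 2.
1 + 1/(2/1) = 1 + 1/2 = 3/2
2 + 1/(3/2) = 2 + 2/3 = 8/3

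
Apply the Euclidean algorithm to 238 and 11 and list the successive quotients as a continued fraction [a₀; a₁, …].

[21; 1, 1, 1, 3]

238 ÷ 11 → quotient 21, remainder 7
11 ÷ 7 → quotient 1, remainder 4
7 ÷ 4 → quotient 1, remainder 3
4 ÷ 3 → quotient 1, remainder 1
3 ÷ 1 → quotient 3, remainder 0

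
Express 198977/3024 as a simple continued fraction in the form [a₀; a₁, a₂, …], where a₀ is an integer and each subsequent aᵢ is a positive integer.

[65; 1, 3, 1, 54, 5, 2]

198977 ÷ 3024 → quotient 65, remainder 2417
3024 ÷ 2417 → quotient 1, remainder 607
2417 ÷ 607 → quotient 3, remainder 596
607 ÷ 596 → quotient 1, remainder 11
596 ÷ 11 → quotient 54, remainder 2
11 ÷ 2 → quotient 5, remainder 1
2 ÷ 1 → quotient 2, remainder 0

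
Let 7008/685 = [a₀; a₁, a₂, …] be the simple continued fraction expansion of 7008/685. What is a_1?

4

⌊7008/685⌋ = 10, remainder 158
⌊685/158⌋ = 4, remainder 53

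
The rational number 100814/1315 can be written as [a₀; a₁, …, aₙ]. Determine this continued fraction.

[76; 1, 1, 1, 54, 8]

Repeatedly divide and take the remainder:
100814 = 76·1315 + 874, so a_0 = 76
1315 = 1·874 + 441, so a_1 = 1
874 = 1·441 + 433, so a_2 = 1
441 = 1·433 + 8, so a_3 = 1
433 = 54·8 + 1, so a_4 = 54
8 = 8·1 + 0, so a_5 = 8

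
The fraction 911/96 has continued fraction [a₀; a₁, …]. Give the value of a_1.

2

911 = 9·96 + 47, so a_0 = 9
96 = 2·47 + 2, so a_1 = 2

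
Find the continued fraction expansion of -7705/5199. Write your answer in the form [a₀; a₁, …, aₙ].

-7705 ÷ 5199 → quotient -2, remainder 2693
5199 ÷ 2693 → quotient 1, remainder 2506
2693 ÷ 2506 → quotient 1, remainder 187
2506 ÷ 187 → quotient 13, remainder 75
187 ÷ 75 → quotient 2, remainder 37
75 ÷ 37 → quotient 2, remainder 1
37 ÷ 1 → quotient 37, remainder 0

[-2; 1, 1, 13, 2, 2, 37]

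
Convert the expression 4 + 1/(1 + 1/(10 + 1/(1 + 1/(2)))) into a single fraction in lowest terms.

172/35

Starting at the tail and folding back:
Start with 2.
1 + 1/(2/1) = 1 + 1/2 = 3/2
10 + 1/(3/2) = 10 + 2/3 = 32/3
1 + 1/(32/3) = 1 + 3/32 = 35/32
4 + 1/(35/32) = 4 + 32/35 = 172/35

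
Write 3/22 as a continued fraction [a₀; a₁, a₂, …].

Run the Euclidean algorithm, recording each quotient:
3 = 0·22 + 3, so a_0 = 0
22 = 7·3 + 1, so a_1 = 7
3 = 3·1 + 0, so a_2 = 3

[0; 7, 3]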